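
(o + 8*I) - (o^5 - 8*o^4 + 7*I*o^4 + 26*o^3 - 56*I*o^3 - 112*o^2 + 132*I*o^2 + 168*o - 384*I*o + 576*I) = -o^5 + 8*o^4 - 7*I*o^4 - 26*o^3 + 56*I*o^3 + 112*o^2 - 132*I*o^2 - 167*o + 384*I*o - 568*I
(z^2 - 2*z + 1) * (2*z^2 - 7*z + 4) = 2*z^4 - 11*z^3 + 20*z^2 - 15*z + 4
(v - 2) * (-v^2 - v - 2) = -v^3 + v^2 + 4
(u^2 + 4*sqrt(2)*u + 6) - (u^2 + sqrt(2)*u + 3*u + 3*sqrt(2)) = -3*u + 3*sqrt(2)*u - 3*sqrt(2) + 6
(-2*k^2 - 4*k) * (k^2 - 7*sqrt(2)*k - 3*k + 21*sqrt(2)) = -2*k^4 + 2*k^3 + 14*sqrt(2)*k^3 - 14*sqrt(2)*k^2 + 12*k^2 - 84*sqrt(2)*k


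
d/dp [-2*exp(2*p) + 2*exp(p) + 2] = (2 - 4*exp(p))*exp(p)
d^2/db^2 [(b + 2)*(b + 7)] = 2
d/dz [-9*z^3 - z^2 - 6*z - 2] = -27*z^2 - 2*z - 6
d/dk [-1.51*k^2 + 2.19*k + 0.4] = 2.19 - 3.02*k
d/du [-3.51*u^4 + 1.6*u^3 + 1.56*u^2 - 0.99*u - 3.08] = -14.04*u^3 + 4.8*u^2 + 3.12*u - 0.99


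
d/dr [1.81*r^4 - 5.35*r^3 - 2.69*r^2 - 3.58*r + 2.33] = 7.24*r^3 - 16.05*r^2 - 5.38*r - 3.58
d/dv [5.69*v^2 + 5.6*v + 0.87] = 11.38*v + 5.6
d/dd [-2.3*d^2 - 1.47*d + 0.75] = -4.6*d - 1.47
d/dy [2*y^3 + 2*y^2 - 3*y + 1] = 6*y^2 + 4*y - 3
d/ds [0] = 0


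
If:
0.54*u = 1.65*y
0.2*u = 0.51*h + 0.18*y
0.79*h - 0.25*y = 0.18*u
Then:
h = 0.00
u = 0.00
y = 0.00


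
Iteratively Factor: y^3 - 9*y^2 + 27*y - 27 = (y - 3)*(y^2 - 6*y + 9) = (y - 3)^2*(y - 3)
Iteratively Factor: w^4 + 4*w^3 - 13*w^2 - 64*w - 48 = (w + 4)*(w^3 - 13*w - 12) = (w + 1)*(w + 4)*(w^2 - w - 12) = (w - 4)*(w + 1)*(w + 4)*(w + 3)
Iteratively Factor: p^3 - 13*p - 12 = (p - 4)*(p^2 + 4*p + 3) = (p - 4)*(p + 3)*(p + 1)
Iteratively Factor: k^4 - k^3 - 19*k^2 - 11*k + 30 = (k - 1)*(k^3 - 19*k - 30) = (k - 1)*(k + 2)*(k^2 - 2*k - 15) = (k - 1)*(k + 2)*(k + 3)*(k - 5)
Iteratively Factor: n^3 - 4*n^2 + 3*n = (n - 3)*(n^2 - n) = (n - 3)*(n - 1)*(n)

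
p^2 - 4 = (p - 2)*(p + 2)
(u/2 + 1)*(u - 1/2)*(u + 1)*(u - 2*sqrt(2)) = u^4/2 - sqrt(2)*u^3 + 5*u^3/4 - 5*sqrt(2)*u^2/2 + u^2/4 - sqrt(2)*u/2 - u/2 + sqrt(2)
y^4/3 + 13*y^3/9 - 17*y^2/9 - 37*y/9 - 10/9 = (y/3 + 1/3)*(y - 2)*(y + 1/3)*(y + 5)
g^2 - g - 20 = (g - 5)*(g + 4)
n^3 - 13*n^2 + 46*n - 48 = (n - 8)*(n - 3)*(n - 2)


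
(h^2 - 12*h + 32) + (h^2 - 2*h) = 2*h^2 - 14*h + 32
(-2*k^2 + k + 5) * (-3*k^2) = 6*k^4 - 3*k^3 - 15*k^2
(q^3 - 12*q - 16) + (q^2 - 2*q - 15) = q^3 + q^2 - 14*q - 31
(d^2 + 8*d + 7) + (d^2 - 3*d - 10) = 2*d^2 + 5*d - 3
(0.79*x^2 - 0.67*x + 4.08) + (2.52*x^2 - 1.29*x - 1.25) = 3.31*x^2 - 1.96*x + 2.83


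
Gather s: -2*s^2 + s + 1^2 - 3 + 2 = -2*s^2 + s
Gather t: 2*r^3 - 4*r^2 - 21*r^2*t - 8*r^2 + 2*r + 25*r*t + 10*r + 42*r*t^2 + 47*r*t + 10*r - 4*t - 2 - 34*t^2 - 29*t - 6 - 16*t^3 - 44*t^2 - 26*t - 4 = 2*r^3 - 12*r^2 + 22*r - 16*t^3 + t^2*(42*r - 78) + t*(-21*r^2 + 72*r - 59) - 12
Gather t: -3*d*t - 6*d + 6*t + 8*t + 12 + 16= -6*d + t*(14 - 3*d) + 28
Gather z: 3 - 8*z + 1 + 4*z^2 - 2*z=4*z^2 - 10*z + 4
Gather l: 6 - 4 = 2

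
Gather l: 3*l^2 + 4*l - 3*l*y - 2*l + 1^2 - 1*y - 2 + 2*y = 3*l^2 + l*(2 - 3*y) + y - 1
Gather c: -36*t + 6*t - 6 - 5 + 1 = -30*t - 10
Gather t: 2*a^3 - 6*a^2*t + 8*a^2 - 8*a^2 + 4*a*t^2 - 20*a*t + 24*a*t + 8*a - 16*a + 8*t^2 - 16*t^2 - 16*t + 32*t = 2*a^3 - 8*a + t^2*(4*a - 8) + t*(-6*a^2 + 4*a + 16)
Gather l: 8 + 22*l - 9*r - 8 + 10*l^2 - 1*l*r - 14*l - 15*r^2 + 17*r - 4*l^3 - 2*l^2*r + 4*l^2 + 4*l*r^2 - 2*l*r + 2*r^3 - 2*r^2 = -4*l^3 + l^2*(14 - 2*r) + l*(4*r^2 - 3*r + 8) + 2*r^3 - 17*r^2 + 8*r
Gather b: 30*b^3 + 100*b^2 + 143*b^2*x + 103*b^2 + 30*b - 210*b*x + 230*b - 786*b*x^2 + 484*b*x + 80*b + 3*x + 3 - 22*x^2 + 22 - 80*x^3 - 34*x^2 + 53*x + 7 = 30*b^3 + b^2*(143*x + 203) + b*(-786*x^2 + 274*x + 340) - 80*x^3 - 56*x^2 + 56*x + 32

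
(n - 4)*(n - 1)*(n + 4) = n^3 - n^2 - 16*n + 16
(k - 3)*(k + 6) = k^2 + 3*k - 18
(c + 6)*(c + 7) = c^2 + 13*c + 42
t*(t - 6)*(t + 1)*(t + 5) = t^4 - 31*t^2 - 30*t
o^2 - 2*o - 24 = (o - 6)*(o + 4)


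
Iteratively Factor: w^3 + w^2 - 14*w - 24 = (w + 3)*(w^2 - 2*w - 8) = (w + 2)*(w + 3)*(w - 4)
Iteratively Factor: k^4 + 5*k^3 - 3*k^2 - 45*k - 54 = (k + 3)*(k^3 + 2*k^2 - 9*k - 18) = (k + 3)^2*(k^2 - k - 6) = (k - 3)*(k + 3)^2*(k + 2)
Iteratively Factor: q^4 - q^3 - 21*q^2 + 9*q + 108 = (q + 3)*(q^3 - 4*q^2 - 9*q + 36) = (q - 3)*(q + 3)*(q^2 - q - 12) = (q - 3)*(q + 3)^2*(q - 4)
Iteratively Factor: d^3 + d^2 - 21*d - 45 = (d + 3)*(d^2 - 2*d - 15) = (d - 5)*(d + 3)*(d + 3)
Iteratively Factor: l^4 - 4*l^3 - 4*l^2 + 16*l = (l)*(l^3 - 4*l^2 - 4*l + 16) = l*(l + 2)*(l^2 - 6*l + 8) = l*(l - 2)*(l + 2)*(l - 4)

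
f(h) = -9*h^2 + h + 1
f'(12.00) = -215.00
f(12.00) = -1283.00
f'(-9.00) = 163.00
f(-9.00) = -737.00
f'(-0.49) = 9.82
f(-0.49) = -1.65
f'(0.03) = 0.46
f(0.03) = 1.02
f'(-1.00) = 19.00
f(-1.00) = -9.00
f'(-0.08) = 2.44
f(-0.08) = 0.86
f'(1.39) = -24.02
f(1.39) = -15.00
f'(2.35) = -41.30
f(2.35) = -46.35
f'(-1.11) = 20.98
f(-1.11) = -11.20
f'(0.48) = -7.64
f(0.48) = -0.59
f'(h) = 1 - 18*h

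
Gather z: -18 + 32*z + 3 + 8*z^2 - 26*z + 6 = 8*z^2 + 6*z - 9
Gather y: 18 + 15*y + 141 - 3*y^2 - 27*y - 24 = -3*y^2 - 12*y + 135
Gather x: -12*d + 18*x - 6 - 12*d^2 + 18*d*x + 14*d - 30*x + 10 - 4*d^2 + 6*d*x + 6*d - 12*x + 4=-16*d^2 + 8*d + x*(24*d - 24) + 8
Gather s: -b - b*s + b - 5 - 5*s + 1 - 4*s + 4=s*(-b - 9)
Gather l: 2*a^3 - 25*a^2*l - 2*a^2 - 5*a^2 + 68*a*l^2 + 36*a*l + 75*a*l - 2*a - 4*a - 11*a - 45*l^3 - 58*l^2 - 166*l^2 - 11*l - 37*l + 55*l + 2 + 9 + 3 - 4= 2*a^3 - 7*a^2 - 17*a - 45*l^3 + l^2*(68*a - 224) + l*(-25*a^2 + 111*a + 7) + 10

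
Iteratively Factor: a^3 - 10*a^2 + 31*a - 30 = (a - 3)*(a^2 - 7*a + 10) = (a - 5)*(a - 3)*(a - 2)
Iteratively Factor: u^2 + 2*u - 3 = (u + 3)*(u - 1)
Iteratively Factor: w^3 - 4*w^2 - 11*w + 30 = (w - 5)*(w^2 + w - 6) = (w - 5)*(w - 2)*(w + 3)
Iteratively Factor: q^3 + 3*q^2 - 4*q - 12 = (q + 3)*(q^2 - 4) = (q + 2)*(q + 3)*(q - 2)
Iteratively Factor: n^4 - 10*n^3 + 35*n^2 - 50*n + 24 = (n - 3)*(n^3 - 7*n^2 + 14*n - 8) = (n - 3)*(n - 1)*(n^2 - 6*n + 8) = (n - 4)*(n - 3)*(n - 1)*(n - 2)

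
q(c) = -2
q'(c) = 0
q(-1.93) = -2.00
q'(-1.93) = 0.00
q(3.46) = -2.00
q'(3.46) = 0.00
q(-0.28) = -2.00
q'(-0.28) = 0.00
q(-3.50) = -2.00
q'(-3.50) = 0.00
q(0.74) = -2.00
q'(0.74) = 0.00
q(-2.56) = -2.00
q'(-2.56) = 0.00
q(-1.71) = -2.00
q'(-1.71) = 0.00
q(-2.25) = -2.00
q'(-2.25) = 0.00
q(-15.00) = -2.00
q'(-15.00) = 0.00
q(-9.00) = -2.00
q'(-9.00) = 0.00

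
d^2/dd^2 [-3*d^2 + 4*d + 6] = -6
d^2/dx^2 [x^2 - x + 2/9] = 2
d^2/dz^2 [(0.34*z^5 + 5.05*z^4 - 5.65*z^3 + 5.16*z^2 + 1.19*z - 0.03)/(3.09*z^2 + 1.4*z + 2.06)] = (19.478124*z^7 + 119.96925*z^6 + 178.030848*z^5 + 281.67642*z^4 + 289.744858*z^3 - 39.396882*z^2 - 190.085676*z + 37.194356)/(29.503629*z^6 + 40.10202*z^5 + 77.176458*z^4 + 56.21336*z^3 + 51.450972*z^2 + 17.82312*z + 8.741816)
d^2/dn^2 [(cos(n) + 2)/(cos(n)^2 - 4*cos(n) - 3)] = (9*sin(n)^4*cos(n) + 12*sin(n)^4 - 56*sin(n)^2 + 17*cos(n)/2 - cos(5*n)/2 - 8)/(sin(n)^2 + 4*cos(n) + 2)^3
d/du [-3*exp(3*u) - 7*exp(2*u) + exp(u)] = (-9*exp(2*u) - 14*exp(u) + 1)*exp(u)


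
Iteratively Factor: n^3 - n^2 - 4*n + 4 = (n + 2)*(n^2 - 3*n + 2) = (n - 2)*(n + 2)*(n - 1)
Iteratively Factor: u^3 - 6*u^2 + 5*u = (u - 5)*(u^2 - u) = u*(u - 5)*(u - 1)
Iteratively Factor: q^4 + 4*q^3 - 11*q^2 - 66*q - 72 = (q + 3)*(q^3 + q^2 - 14*q - 24) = (q + 3)^2*(q^2 - 2*q - 8) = (q - 4)*(q + 3)^2*(q + 2)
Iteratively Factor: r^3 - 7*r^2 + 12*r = (r - 3)*(r^2 - 4*r) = r*(r - 3)*(r - 4)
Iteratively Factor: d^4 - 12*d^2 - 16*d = (d)*(d^3 - 12*d - 16) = d*(d + 2)*(d^2 - 2*d - 8) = d*(d - 4)*(d + 2)*(d + 2)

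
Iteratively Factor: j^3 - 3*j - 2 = (j + 1)*(j^2 - j - 2) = (j - 2)*(j + 1)*(j + 1)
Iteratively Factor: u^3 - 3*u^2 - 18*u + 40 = (u + 4)*(u^2 - 7*u + 10) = (u - 5)*(u + 4)*(u - 2)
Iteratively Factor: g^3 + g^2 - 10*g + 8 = (g - 2)*(g^2 + 3*g - 4) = (g - 2)*(g + 4)*(g - 1)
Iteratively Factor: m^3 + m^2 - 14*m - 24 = (m + 2)*(m^2 - m - 12) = (m - 4)*(m + 2)*(m + 3)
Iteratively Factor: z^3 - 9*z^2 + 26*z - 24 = (z - 2)*(z^2 - 7*z + 12) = (z - 3)*(z - 2)*(z - 4)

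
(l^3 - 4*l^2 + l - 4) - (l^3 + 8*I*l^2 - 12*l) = -4*l^2 - 8*I*l^2 + 13*l - 4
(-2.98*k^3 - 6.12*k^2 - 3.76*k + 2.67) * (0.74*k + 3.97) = -2.2052*k^4 - 16.3594*k^3 - 27.0788*k^2 - 12.9514*k + 10.5999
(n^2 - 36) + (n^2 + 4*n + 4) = 2*n^2 + 4*n - 32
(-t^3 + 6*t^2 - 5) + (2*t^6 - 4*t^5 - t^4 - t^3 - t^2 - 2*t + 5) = 2*t^6 - 4*t^5 - t^4 - 2*t^3 + 5*t^2 - 2*t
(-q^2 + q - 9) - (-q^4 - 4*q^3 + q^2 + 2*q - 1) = q^4 + 4*q^3 - 2*q^2 - q - 8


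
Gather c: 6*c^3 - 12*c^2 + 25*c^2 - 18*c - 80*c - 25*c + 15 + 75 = 6*c^3 + 13*c^2 - 123*c + 90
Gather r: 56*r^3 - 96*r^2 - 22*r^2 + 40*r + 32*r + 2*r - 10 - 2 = 56*r^3 - 118*r^2 + 74*r - 12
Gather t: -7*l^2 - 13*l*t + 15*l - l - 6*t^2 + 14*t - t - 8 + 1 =-7*l^2 + 14*l - 6*t^2 + t*(13 - 13*l) - 7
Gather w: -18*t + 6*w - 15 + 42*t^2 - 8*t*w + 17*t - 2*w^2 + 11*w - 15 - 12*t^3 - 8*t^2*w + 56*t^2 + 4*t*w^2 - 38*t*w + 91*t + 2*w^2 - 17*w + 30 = -12*t^3 + 98*t^2 + 4*t*w^2 + 90*t + w*(-8*t^2 - 46*t)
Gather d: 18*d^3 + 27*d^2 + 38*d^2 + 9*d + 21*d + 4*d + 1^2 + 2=18*d^3 + 65*d^2 + 34*d + 3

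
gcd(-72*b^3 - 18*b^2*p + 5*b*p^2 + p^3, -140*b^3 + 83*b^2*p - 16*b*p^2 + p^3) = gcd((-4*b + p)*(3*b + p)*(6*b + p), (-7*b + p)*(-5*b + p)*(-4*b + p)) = -4*b + p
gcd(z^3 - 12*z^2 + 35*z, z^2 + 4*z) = z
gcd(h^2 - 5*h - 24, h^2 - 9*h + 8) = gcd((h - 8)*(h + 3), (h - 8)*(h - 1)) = h - 8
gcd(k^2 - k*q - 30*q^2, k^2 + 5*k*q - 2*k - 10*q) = k + 5*q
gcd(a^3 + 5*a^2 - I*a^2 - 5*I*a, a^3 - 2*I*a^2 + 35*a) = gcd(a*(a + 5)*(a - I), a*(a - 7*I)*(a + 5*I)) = a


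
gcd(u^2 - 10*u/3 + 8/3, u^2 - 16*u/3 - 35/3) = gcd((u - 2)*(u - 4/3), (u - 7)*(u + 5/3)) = 1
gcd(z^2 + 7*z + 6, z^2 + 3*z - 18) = z + 6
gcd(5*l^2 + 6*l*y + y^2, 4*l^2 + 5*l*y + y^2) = l + y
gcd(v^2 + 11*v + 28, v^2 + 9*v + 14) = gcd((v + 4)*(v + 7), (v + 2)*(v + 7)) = v + 7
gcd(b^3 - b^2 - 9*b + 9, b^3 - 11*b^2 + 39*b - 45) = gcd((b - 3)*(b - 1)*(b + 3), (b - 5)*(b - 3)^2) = b - 3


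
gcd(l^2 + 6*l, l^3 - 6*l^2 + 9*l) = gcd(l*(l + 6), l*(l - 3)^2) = l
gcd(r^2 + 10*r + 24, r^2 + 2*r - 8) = r + 4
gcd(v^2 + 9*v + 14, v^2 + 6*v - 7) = v + 7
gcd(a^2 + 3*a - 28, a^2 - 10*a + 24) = a - 4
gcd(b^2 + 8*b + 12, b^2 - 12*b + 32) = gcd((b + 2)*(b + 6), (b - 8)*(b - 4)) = 1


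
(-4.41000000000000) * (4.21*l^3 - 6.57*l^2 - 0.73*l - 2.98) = -18.5661*l^3 + 28.9737*l^2 + 3.2193*l + 13.1418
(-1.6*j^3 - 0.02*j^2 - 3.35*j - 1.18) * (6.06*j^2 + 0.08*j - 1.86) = -9.696*j^5 - 0.2492*j^4 - 17.3266*j^3 - 7.3816*j^2 + 6.1366*j + 2.1948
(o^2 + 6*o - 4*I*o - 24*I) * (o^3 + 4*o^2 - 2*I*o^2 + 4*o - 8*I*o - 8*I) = o^5 + 10*o^4 - 6*I*o^4 + 20*o^3 - 60*I*o^3 - 56*o^2 - 168*I*o^2 - 224*o - 144*I*o - 192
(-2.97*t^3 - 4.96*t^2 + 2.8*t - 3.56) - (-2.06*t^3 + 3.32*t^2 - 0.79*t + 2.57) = -0.91*t^3 - 8.28*t^2 + 3.59*t - 6.13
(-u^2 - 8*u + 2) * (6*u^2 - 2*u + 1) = -6*u^4 - 46*u^3 + 27*u^2 - 12*u + 2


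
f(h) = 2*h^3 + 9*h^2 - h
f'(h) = 6*h^2 + 18*h - 1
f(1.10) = 12.45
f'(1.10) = 26.06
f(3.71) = 222.30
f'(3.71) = 148.36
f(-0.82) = 5.77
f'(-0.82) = -11.73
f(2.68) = 100.46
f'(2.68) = 90.33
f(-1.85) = 19.99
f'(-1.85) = -13.76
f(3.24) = 159.26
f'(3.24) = 120.31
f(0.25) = 0.34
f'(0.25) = 3.88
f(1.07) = 11.68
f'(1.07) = 25.13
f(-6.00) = -102.00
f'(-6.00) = 107.00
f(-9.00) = -720.00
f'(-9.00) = 323.00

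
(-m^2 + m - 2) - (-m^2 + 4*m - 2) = -3*m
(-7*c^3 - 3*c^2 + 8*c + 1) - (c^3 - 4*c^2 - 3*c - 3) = -8*c^3 + c^2 + 11*c + 4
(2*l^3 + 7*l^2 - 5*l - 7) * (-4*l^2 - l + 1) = -8*l^5 - 30*l^4 + 15*l^3 + 40*l^2 + 2*l - 7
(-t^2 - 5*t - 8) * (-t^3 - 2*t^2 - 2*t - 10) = t^5 + 7*t^4 + 20*t^3 + 36*t^2 + 66*t + 80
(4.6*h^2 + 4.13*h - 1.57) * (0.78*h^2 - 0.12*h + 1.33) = 3.588*h^4 + 2.6694*h^3 + 4.3978*h^2 + 5.6813*h - 2.0881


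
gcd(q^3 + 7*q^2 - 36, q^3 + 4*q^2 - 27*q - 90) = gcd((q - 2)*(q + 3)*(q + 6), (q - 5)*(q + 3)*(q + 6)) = q^2 + 9*q + 18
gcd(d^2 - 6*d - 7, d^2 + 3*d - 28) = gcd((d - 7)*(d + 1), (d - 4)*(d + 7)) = 1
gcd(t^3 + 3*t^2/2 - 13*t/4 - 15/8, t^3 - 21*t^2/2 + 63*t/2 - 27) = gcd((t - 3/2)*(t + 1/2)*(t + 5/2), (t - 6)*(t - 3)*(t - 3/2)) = t - 3/2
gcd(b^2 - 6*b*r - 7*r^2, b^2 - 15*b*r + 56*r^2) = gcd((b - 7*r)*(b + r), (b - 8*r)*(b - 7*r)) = -b + 7*r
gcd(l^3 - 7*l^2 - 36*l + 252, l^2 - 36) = l^2 - 36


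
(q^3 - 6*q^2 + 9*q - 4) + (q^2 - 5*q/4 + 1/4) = q^3 - 5*q^2 + 31*q/4 - 15/4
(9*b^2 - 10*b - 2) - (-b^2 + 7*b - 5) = 10*b^2 - 17*b + 3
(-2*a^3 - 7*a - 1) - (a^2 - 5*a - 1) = -2*a^3 - a^2 - 2*a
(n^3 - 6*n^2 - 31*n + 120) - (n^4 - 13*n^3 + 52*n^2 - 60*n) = -n^4 + 14*n^3 - 58*n^2 + 29*n + 120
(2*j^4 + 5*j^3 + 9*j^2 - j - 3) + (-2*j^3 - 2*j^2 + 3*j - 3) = 2*j^4 + 3*j^3 + 7*j^2 + 2*j - 6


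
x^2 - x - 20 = (x - 5)*(x + 4)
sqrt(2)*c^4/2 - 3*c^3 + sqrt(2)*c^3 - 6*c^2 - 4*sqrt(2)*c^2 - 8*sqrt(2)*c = c*(c + 2)*(c - 4*sqrt(2))*(sqrt(2)*c/2 + 1)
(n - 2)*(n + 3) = n^2 + n - 6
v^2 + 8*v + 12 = (v + 2)*(v + 6)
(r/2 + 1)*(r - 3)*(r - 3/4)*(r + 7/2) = r^4/2 + 7*r^3/8 - 91*r^2/16 - 111*r/16 + 63/8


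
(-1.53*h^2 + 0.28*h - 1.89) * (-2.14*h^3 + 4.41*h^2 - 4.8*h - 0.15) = 3.2742*h^5 - 7.3465*h^4 + 12.6234*h^3 - 9.4494*h^2 + 9.03*h + 0.2835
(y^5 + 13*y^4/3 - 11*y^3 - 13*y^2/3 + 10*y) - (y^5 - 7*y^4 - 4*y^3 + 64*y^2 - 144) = 34*y^4/3 - 7*y^3 - 205*y^2/3 + 10*y + 144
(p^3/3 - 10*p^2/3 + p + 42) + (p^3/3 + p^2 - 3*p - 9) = 2*p^3/3 - 7*p^2/3 - 2*p + 33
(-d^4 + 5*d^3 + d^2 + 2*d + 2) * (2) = -2*d^4 + 10*d^3 + 2*d^2 + 4*d + 4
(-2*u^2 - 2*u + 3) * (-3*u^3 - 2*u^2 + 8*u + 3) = 6*u^5 + 10*u^4 - 21*u^3 - 28*u^2 + 18*u + 9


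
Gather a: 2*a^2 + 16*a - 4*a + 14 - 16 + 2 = 2*a^2 + 12*a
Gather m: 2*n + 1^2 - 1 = 2*n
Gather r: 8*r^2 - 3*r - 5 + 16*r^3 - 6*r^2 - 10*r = 16*r^3 + 2*r^2 - 13*r - 5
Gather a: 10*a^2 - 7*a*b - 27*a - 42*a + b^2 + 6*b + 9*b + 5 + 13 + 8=10*a^2 + a*(-7*b - 69) + b^2 + 15*b + 26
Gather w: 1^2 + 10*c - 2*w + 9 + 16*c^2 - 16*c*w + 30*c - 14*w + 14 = 16*c^2 + 40*c + w*(-16*c - 16) + 24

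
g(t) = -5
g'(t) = 0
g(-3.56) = -5.00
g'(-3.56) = 0.00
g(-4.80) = -5.00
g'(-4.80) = 0.00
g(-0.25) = -5.00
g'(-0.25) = 0.00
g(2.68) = -5.00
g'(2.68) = 0.00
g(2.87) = -5.00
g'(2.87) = 0.00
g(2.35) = -5.00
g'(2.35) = 0.00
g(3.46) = -5.00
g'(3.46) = 0.00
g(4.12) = -5.00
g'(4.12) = 0.00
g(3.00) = -5.00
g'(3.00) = 0.00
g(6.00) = -5.00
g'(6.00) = 0.00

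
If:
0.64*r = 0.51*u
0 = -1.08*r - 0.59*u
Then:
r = 0.00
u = 0.00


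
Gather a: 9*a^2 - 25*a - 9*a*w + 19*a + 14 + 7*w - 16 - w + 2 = 9*a^2 + a*(-9*w - 6) + 6*w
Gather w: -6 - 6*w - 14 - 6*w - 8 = -12*w - 28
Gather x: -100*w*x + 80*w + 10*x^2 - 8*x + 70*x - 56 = 80*w + 10*x^2 + x*(62 - 100*w) - 56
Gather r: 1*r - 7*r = -6*r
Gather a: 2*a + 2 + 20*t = 2*a + 20*t + 2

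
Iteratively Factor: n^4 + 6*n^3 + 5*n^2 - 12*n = (n + 4)*(n^3 + 2*n^2 - 3*n) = (n + 3)*(n + 4)*(n^2 - n) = (n - 1)*(n + 3)*(n + 4)*(n)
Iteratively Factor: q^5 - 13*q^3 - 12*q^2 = (q + 1)*(q^4 - q^3 - 12*q^2) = (q - 4)*(q + 1)*(q^3 + 3*q^2) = q*(q - 4)*(q + 1)*(q^2 + 3*q) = q^2*(q - 4)*(q + 1)*(q + 3)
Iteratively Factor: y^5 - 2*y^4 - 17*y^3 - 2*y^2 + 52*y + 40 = (y + 2)*(y^4 - 4*y^3 - 9*y^2 + 16*y + 20) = (y - 2)*(y + 2)*(y^3 - 2*y^2 - 13*y - 10) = (y - 2)*(y + 1)*(y + 2)*(y^2 - 3*y - 10) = (y - 5)*(y - 2)*(y + 1)*(y + 2)*(y + 2)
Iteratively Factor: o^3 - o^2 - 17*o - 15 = (o + 1)*(o^2 - 2*o - 15) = (o + 1)*(o + 3)*(o - 5)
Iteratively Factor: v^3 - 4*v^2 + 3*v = (v)*(v^2 - 4*v + 3) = v*(v - 3)*(v - 1)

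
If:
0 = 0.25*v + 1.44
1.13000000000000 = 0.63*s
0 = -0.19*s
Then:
No Solution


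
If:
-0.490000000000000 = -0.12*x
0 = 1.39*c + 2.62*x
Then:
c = -7.70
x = 4.08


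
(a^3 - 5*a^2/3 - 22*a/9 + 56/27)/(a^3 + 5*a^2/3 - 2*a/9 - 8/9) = (a - 7/3)/(a + 1)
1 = 1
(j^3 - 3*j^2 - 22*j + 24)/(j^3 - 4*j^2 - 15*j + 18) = (j + 4)/(j + 3)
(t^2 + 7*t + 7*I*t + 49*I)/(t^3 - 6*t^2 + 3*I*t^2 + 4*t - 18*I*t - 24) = (t^2 + t*(7 + 7*I) + 49*I)/(t^3 + t^2*(-6 + 3*I) + t*(4 - 18*I) - 24)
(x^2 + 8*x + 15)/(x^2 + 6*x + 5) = (x + 3)/(x + 1)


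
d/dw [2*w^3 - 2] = 6*w^2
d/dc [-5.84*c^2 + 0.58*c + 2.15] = 0.58 - 11.68*c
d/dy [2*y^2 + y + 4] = 4*y + 1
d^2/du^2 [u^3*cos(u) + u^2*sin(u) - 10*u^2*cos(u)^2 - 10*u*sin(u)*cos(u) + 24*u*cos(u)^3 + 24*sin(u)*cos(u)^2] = -u^3*cos(u) - 7*u^2*sin(u) + 20*u^2*cos(2*u) + 60*u*sin(2*u) - 8*u*cos(u) - 54*u*cos(3*u) - 40*sin(u) - 90*sin(3*u) - 30*cos(2*u) - 10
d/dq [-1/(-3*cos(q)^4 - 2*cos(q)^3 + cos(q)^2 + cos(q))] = (12*cos(q)^3 + 6*cos(q)^2 - 2*cos(q) - 1)*sin(q)/((3*cos(q)^3 + 2*cos(q)^2 - cos(q) - 1)^2*cos(q)^2)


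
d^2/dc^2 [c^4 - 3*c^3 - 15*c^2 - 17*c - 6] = 12*c^2 - 18*c - 30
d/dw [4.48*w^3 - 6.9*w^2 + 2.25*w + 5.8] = 13.44*w^2 - 13.8*w + 2.25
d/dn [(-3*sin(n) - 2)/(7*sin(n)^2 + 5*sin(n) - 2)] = (21*sin(n)^2 + 28*sin(n) + 16)*cos(n)/((sin(n) + 1)^2*(7*sin(n) - 2)^2)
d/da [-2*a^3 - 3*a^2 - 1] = 6*a*(-a - 1)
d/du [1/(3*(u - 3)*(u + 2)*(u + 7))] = (-(u - 3)*(u + 2) - (u - 3)*(u + 7) - (u + 2)*(u + 7))/(3*(u - 3)^2*(u + 2)^2*(u + 7)^2)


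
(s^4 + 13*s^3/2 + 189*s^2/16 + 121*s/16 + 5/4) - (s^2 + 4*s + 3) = s^4 + 13*s^3/2 + 173*s^2/16 + 57*s/16 - 7/4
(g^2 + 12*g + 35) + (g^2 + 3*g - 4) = 2*g^2 + 15*g + 31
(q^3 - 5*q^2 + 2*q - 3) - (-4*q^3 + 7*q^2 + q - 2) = 5*q^3 - 12*q^2 + q - 1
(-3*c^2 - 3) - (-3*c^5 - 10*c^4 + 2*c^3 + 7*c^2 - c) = 3*c^5 + 10*c^4 - 2*c^3 - 10*c^2 + c - 3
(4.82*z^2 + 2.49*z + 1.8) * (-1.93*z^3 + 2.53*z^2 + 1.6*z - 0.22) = -9.3026*z^5 + 7.3889*z^4 + 10.5377*z^3 + 7.4776*z^2 + 2.3322*z - 0.396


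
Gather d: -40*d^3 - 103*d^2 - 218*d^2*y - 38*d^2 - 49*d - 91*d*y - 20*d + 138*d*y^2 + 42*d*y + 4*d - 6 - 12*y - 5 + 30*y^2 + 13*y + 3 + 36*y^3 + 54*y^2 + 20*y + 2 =-40*d^3 + d^2*(-218*y - 141) + d*(138*y^2 - 49*y - 65) + 36*y^3 + 84*y^2 + 21*y - 6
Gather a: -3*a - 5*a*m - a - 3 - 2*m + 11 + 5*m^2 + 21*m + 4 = a*(-5*m - 4) + 5*m^2 + 19*m + 12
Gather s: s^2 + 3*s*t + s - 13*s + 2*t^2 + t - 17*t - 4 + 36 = s^2 + s*(3*t - 12) + 2*t^2 - 16*t + 32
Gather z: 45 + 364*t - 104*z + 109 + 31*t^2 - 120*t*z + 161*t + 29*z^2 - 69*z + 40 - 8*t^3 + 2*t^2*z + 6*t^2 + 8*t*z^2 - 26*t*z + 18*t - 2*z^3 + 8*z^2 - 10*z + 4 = -8*t^3 + 37*t^2 + 543*t - 2*z^3 + z^2*(8*t + 37) + z*(2*t^2 - 146*t - 183) + 198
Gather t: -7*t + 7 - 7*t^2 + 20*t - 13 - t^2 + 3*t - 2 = -8*t^2 + 16*t - 8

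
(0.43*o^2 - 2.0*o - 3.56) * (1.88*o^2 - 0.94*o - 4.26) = 0.8084*o^4 - 4.1642*o^3 - 6.6446*o^2 + 11.8664*o + 15.1656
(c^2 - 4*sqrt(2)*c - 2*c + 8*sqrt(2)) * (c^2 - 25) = c^4 - 4*sqrt(2)*c^3 - 2*c^3 - 25*c^2 + 8*sqrt(2)*c^2 + 50*c + 100*sqrt(2)*c - 200*sqrt(2)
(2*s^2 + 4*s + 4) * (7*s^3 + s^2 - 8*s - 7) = 14*s^5 + 30*s^4 + 16*s^3 - 42*s^2 - 60*s - 28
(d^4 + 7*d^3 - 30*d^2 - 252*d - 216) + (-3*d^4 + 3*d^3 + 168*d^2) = -2*d^4 + 10*d^3 + 138*d^2 - 252*d - 216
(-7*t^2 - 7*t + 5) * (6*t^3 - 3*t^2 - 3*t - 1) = -42*t^5 - 21*t^4 + 72*t^3 + 13*t^2 - 8*t - 5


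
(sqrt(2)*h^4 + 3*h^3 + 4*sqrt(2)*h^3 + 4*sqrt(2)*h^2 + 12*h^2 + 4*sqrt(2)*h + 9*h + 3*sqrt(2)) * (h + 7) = sqrt(2)*h^5 + 3*h^4 + 11*sqrt(2)*h^4 + 33*h^3 + 32*sqrt(2)*h^3 + 32*sqrt(2)*h^2 + 93*h^2 + 31*sqrt(2)*h + 63*h + 21*sqrt(2)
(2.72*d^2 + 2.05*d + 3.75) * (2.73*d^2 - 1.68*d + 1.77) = 7.4256*d^4 + 1.0269*d^3 + 11.6079*d^2 - 2.6715*d + 6.6375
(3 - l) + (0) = 3 - l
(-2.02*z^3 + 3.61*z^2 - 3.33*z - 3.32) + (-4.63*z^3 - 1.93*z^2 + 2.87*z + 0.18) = -6.65*z^3 + 1.68*z^2 - 0.46*z - 3.14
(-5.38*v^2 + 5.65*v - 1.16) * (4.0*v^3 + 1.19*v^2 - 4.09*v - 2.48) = -21.52*v^5 + 16.1978*v^4 + 24.0877*v^3 - 11.1465*v^2 - 9.2676*v + 2.8768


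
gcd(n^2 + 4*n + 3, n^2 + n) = n + 1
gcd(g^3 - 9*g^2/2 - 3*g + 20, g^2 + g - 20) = g - 4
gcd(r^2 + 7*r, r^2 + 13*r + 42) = r + 7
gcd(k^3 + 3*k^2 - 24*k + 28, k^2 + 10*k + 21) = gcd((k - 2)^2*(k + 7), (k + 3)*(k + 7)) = k + 7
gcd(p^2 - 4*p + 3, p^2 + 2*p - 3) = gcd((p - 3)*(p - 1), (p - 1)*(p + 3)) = p - 1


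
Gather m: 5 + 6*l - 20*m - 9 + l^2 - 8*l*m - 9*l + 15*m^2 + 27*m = l^2 - 3*l + 15*m^2 + m*(7 - 8*l) - 4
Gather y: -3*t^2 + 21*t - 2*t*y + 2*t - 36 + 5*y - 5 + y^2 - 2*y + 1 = -3*t^2 + 23*t + y^2 + y*(3 - 2*t) - 40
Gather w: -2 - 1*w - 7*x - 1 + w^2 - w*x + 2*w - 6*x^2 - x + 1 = w^2 + w*(1 - x) - 6*x^2 - 8*x - 2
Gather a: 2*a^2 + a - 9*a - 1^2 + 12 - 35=2*a^2 - 8*a - 24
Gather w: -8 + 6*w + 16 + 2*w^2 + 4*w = 2*w^2 + 10*w + 8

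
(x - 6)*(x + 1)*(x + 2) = x^3 - 3*x^2 - 16*x - 12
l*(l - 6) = l^2 - 6*l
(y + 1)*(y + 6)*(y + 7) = y^3 + 14*y^2 + 55*y + 42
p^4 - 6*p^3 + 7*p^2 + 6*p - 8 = (p - 4)*(p - 2)*(p - 1)*(p + 1)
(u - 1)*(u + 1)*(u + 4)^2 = u^4 + 8*u^3 + 15*u^2 - 8*u - 16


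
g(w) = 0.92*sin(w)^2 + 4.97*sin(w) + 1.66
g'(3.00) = -5.18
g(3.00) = 2.38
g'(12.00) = 3.36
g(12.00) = -0.74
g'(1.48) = 0.62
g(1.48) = 7.52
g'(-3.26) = -5.15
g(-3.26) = 2.26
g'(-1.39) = 0.57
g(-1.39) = -2.34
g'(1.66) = -0.61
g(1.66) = 7.52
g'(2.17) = -3.66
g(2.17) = 6.39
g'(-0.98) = 1.92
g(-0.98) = -1.83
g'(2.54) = -4.96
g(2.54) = 4.77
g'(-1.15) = 1.34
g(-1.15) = -2.11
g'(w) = 1.84*sin(w)*cos(w) + 4.97*cos(w) = (1.84*sin(w) + 4.97)*cos(w)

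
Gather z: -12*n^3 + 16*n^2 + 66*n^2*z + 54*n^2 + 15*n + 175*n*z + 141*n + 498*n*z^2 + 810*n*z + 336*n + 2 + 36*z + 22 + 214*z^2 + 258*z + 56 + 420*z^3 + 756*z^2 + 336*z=-12*n^3 + 70*n^2 + 492*n + 420*z^3 + z^2*(498*n + 970) + z*(66*n^2 + 985*n + 630) + 80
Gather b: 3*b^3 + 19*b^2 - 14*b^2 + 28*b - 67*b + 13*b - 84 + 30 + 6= 3*b^3 + 5*b^2 - 26*b - 48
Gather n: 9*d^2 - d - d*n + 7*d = 9*d^2 - d*n + 6*d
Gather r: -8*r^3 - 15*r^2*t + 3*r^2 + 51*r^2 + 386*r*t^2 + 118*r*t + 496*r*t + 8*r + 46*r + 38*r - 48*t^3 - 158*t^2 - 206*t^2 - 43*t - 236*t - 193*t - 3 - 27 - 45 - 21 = -8*r^3 + r^2*(54 - 15*t) + r*(386*t^2 + 614*t + 92) - 48*t^3 - 364*t^2 - 472*t - 96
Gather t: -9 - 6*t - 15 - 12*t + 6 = -18*t - 18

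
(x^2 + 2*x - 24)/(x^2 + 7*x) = (x^2 + 2*x - 24)/(x*(x + 7))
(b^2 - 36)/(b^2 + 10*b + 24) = (b - 6)/(b + 4)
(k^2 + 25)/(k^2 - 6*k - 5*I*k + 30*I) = (k + 5*I)/(k - 6)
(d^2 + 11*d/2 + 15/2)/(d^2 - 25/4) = 2*(d + 3)/(2*d - 5)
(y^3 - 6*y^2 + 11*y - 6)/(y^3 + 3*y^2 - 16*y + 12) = (y - 3)/(y + 6)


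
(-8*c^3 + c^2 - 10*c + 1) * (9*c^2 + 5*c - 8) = -72*c^5 - 31*c^4 - 21*c^3 - 49*c^2 + 85*c - 8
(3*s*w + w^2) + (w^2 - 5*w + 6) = 3*s*w + 2*w^2 - 5*w + 6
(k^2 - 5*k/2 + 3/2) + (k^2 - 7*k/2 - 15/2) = 2*k^2 - 6*k - 6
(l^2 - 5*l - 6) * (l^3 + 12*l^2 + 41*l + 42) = l^5 + 7*l^4 - 25*l^3 - 235*l^2 - 456*l - 252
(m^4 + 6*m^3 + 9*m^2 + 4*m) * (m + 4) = m^5 + 10*m^4 + 33*m^3 + 40*m^2 + 16*m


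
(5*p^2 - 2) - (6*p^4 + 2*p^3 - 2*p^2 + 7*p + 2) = -6*p^4 - 2*p^3 + 7*p^2 - 7*p - 4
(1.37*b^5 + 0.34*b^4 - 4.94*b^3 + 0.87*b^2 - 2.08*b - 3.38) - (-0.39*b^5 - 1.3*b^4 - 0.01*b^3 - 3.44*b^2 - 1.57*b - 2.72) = 1.76*b^5 + 1.64*b^4 - 4.93*b^3 + 4.31*b^2 - 0.51*b - 0.66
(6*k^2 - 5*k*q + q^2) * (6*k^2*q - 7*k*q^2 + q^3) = 36*k^4*q - 72*k^3*q^2 + 47*k^2*q^3 - 12*k*q^4 + q^5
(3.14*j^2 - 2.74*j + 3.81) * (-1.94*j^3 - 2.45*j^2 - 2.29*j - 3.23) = -6.0916*j^5 - 2.3774*j^4 - 7.869*j^3 - 13.2021*j^2 + 0.125300000000001*j - 12.3063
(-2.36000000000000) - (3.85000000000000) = -6.21000000000000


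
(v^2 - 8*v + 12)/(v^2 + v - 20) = (v^2 - 8*v + 12)/(v^2 + v - 20)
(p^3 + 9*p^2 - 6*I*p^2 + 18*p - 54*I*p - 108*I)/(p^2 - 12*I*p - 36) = (p^2 + 9*p + 18)/(p - 6*I)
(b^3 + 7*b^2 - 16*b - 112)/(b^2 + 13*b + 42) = (b^2 - 16)/(b + 6)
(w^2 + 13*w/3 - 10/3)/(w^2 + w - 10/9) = 3*(w + 5)/(3*w + 5)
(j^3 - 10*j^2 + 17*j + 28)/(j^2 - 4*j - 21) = (j^2 - 3*j - 4)/(j + 3)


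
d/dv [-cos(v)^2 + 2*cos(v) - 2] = 2*(cos(v) - 1)*sin(v)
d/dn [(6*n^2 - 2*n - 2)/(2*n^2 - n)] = 2*(-n^2 + 4*n - 1)/(n^2*(4*n^2 - 4*n + 1))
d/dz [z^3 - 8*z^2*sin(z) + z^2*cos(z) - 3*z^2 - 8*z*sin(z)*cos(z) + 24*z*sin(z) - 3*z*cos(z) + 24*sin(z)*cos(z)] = -z^2*sin(z) - 8*z^2*cos(z) + 3*z^2 - 13*z*sin(z) + 26*z*cos(z) - 8*z*cos(2*z) - 6*z + 24*sin(z) - 4*sin(2*z) - 3*cos(z) + 24*cos(2*z)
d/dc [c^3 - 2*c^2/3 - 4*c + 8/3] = 3*c^2 - 4*c/3 - 4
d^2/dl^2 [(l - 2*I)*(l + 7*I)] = 2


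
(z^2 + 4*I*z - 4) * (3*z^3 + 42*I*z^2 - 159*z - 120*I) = 3*z^5 + 54*I*z^4 - 339*z^3 - 924*I*z^2 + 1116*z + 480*I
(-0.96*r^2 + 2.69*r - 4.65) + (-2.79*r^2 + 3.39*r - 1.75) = -3.75*r^2 + 6.08*r - 6.4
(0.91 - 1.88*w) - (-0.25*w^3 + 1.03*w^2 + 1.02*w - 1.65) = 0.25*w^3 - 1.03*w^2 - 2.9*w + 2.56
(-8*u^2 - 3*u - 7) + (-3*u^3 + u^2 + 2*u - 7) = -3*u^3 - 7*u^2 - u - 14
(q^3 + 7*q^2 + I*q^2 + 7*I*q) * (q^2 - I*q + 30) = q^5 + 7*q^4 + 31*q^3 + 217*q^2 + 30*I*q^2 + 210*I*q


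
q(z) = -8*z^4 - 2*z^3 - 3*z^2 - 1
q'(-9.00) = 22896.00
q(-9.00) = -51274.00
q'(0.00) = 0.00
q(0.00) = -1.00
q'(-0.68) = 11.37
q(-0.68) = -3.47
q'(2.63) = -639.41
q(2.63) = -440.88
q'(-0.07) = 0.40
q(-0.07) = -1.01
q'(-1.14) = 46.45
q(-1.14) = -15.45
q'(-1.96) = 229.66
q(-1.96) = -115.53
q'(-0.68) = 11.37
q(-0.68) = -3.47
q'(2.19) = -378.03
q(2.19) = -220.42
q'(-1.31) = 69.50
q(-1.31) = -25.21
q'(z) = -32*z^3 - 6*z^2 - 6*z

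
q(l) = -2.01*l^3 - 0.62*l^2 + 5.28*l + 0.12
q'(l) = -6.03*l^2 - 1.24*l + 5.28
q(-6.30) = 444.84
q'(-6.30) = -226.24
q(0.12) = 0.74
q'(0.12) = 5.04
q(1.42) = 0.61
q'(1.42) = -8.64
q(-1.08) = -3.77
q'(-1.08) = -0.41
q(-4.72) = 172.75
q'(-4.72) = -123.21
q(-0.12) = -0.52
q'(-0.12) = 5.34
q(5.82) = -386.40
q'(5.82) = -206.19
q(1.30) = 1.52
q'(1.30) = -6.52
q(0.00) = 0.12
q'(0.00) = 5.28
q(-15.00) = 6565.17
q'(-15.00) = -1332.87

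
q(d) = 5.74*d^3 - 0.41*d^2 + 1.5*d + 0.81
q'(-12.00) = 2491.02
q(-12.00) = -9994.95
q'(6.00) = 616.50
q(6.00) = 1234.89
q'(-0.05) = 1.58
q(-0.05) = 0.73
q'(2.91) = 144.93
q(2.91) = 143.15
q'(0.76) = 10.82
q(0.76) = 4.23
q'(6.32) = 684.13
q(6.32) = 1442.90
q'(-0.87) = 15.25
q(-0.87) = -4.59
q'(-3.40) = 203.35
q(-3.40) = -234.63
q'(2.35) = 94.67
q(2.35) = 76.56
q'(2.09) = 75.00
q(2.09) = 54.56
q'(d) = 17.22*d^2 - 0.82*d + 1.5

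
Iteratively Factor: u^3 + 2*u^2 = (u)*(u^2 + 2*u) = u^2*(u + 2)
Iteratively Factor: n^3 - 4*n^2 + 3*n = (n)*(n^2 - 4*n + 3) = n*(n - 1)*(n - 3)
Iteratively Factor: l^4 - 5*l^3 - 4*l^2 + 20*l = (l - 5)*(l^3 - 4*l) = (l - 5)*(l - 2)*(l^2 + 2*l) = (l - 5)*(l - 2)*(l + 2)*(l)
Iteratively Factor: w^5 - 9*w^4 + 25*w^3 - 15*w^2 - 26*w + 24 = (w - 2)*(w^4 - 7*w^3 + 11*w^2 + 7*w - 12) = (w - 2)*(w + 1)*(w^3 - 8*w^2 + 19*w - 12) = (w - 4)*(w - 2)*(w + 1)*(w^2 - 4*w + 3) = (w - 4)*(w - 2)*(w - 1)*(w + 1)*(w - 3)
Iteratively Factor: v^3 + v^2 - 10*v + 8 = (v - 1)*(v^2 + 2*v - 8) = (v - 2)*(v - 1)*(v + 4)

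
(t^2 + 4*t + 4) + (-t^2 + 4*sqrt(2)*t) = 4*t + 4*sqrt(2)*t + 4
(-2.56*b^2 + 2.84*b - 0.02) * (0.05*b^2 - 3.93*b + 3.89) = -0.128*b^4 + 10.2028*b^3 - 21.1206*b^2 + 11.1262*b - 0.0778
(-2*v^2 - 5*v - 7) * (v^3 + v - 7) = -2*v^5 - 5*v^4 - 9*v^3 + 9*v^2 + 28*v + 49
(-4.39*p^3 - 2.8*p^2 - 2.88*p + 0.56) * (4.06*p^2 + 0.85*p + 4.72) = -17.8234*p^5 - 15.0995*p^4 - 34.7936*p^3 - 13.3904*p^2 - 13.1176*p + 2.6432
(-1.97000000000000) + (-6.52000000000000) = -8.49000000000000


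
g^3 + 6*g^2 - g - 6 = (g - 1)*(g + 1)*(g + 6)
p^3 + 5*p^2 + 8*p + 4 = (p + 1)*(p + 2)^2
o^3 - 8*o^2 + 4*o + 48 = (o - 6)*(o - 4)*(o + 2)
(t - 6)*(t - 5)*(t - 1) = t^3 - 12*t^2 + 41*t - 30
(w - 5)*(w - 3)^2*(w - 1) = w^4 - 12*w^3 + 50*w^2 - 84*w + 45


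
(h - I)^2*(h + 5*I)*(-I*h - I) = -I*h^4 + 3*h^3 - I*h^3 + 3*h^2 - 9*I*h^2 - 5*h - 9*I*h - 5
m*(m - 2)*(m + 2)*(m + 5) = m^4 + 5*m^3 - 4*m^2 - 20*m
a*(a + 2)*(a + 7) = a^3 + 9*a^2 + 14*a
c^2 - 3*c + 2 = (c - 2)*(c - 1)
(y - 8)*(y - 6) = y^2 - 14*y + 48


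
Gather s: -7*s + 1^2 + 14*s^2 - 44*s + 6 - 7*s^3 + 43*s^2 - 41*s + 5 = -7*s^3 + 57*s^2 - 92*s + 12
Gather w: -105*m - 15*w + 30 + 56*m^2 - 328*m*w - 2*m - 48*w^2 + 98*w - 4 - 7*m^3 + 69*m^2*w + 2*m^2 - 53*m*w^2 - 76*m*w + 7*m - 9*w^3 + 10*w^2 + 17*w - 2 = -7*m^3 + 58*m^2 - 100*m - 9*w^3 + w^2*(-53*m - 38) + w*(69*m^2 - 404*m + 100) + 24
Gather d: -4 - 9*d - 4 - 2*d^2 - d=-2*d^2 - 10*d - 8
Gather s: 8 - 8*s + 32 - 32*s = 40 - 40*s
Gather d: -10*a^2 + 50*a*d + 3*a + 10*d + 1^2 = -10*a^2 + 3*a + d*(50*a + 10) + 1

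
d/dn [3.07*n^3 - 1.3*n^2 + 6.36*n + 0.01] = 9.21*n^2 - 2.6*n + 6.36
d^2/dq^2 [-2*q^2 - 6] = -4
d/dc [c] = 1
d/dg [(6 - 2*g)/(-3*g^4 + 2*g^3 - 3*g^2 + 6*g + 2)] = 2*(3*g^4 - 2*g^3 + 3*g^2 - 6*g - 6*(g - 3)*(2*g^3 - g^2 + g - 1) - 2)/(-3*g^4 + 2*g^3 - 3*g^2 + 6*g + 2)^2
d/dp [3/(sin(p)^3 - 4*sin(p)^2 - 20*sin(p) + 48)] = 3*(-3*sin(p)^2 + 8*sin(p) + 20)*cos(p)/(sin(p)^3 - 4*sin(p)^2 - 20*sin(p) + 48)^2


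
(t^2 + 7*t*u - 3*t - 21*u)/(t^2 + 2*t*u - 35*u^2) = (t - 3)/(t - 5*u)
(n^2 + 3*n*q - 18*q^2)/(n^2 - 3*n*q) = (n + 6*q)/n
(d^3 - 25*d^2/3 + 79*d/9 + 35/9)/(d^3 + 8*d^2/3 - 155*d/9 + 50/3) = (3*d^2 - 20*d - 7)/(3*d^2 + 13*d - 30)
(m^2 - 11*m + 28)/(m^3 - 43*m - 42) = (m - 4)/(m^2 + 7*m + 6)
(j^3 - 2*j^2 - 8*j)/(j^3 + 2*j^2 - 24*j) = (j + 2)/(j + 6)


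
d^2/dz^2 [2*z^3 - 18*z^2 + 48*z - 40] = 12*z - 36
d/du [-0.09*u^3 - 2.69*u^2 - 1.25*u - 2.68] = -0.27*u^2 - 5.38*u - 1.25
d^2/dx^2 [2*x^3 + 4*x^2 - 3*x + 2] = 12*x + 8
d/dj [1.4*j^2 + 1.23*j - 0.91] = 2.8*j + 1.23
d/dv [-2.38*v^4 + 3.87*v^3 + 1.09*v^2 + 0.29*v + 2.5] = -9.52*v^3 + 11.61*v^2 + 2.18*v + 0.29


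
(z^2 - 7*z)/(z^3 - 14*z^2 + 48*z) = (z - 7)/(z^2 - 14*z + 48)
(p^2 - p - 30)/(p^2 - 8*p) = (p^2 - p - 30)/(p*(p - 8))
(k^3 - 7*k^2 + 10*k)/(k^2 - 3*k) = (k^2 - 7*k + 10)/(k - 3)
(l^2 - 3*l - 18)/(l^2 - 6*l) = (l + 3)/l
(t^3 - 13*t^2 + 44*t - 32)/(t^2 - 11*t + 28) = (t^2 - 9*t + 8)/(t - 7)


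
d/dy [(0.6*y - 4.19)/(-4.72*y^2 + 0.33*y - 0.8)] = (2.832*y^2 - 39.5536*y + 0.9027)/(22.2784*y^4 - 3.1152*y^3 + 7.6609*y^2 - 0.528*y + 0.64)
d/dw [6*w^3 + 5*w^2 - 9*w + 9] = 18*w^2 + 10*w - 9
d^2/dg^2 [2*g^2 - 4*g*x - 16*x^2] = 4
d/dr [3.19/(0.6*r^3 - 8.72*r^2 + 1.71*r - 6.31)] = (-5.742*r^2 + 55.6336*r - 5.4549)/(0.6*r^3 - 8.72*r^2 + 1.71*r - 6.31)^2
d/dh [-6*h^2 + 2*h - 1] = 2 - 12*h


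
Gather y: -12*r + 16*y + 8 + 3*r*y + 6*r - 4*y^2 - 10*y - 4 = -6*r - 4*y^2 + y*(3*r + 6) + 4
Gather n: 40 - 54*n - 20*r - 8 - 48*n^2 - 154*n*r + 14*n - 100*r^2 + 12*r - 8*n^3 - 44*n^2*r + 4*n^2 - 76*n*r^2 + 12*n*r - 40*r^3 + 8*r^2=-8*n^3 + n^2*(-44*r - 44) + n*(-76*r^2 - 142*r - 40) - 40*r^3 - 92*r^2 - 8*r + 32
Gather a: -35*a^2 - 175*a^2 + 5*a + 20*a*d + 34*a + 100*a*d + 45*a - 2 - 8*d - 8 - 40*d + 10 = -210*a^2 + a*(120*d + 84) - 48*d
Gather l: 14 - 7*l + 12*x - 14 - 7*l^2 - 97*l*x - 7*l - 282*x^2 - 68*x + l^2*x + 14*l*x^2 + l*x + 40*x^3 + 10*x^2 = l^2*(x - 7) + l*(14*x^2 - 96*x - 14) + 40*x^3 - 272*x^2 - 56*x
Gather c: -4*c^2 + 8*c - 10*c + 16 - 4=-4*c^2 - 2*c + 12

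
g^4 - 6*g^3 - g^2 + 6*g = g*(g - 6)*(g - 1)*(g + 1)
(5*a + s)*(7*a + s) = 35*a^2 + 12*a*s + s^2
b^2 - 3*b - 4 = (b - 4)*(b + 1)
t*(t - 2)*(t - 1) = t^3 - 3*t^2 + 2*t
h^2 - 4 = (h - 2)*(h + 2)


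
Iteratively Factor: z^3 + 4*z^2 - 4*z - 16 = (z + 2)*(z^2 + 2*z - 8) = (z - 2)*(z + 2)*(z + 4)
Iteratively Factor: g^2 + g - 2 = (g - 1)*(g + 2)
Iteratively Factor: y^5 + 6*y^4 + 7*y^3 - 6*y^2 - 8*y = (y - 1)*(y^4 + 7*y^3 + 14*y^2 + 8*y) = y*(y - 1)*(y^3 + 7*y^2 + 14*y + 8) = y*(y - 1)*(y + 4)*(y^2 + 3*y + 2) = y*(y - 1)*(y + 2)*(y + 4)*(y + 1)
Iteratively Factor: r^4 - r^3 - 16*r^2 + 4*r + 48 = (r - 2)*(r^3 + r^2 - 14*r - 24) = (r - 4)*(r - 2)*(r^2 + 5*r + 6) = (r - 4)*(r - 2)*(r + 3)*(r + 2)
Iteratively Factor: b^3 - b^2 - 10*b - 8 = (b + 2)*(b^2 - 3*b - 4) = (b + 1)*(b + 2)*(b - 4)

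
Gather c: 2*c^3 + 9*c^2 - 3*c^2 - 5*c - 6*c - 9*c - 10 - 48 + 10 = 2*c^3 + 6*c^2 - 20*c - 48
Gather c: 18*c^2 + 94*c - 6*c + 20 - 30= 18*c^2 + 88*c - 10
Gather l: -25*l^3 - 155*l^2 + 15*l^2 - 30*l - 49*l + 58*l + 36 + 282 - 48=-25*l^3 - 140*l^2 - 21*l + 270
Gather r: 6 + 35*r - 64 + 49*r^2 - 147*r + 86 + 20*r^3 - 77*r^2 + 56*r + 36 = 20*r^3 - 28*r^2 - 56*r + 64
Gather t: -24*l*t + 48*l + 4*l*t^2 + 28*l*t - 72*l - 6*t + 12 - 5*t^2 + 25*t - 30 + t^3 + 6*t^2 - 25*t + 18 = -24*l + t^3 + t^2*(4*l + 1) + t*(4*l - 6)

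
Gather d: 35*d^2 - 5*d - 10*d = 35*d^2 - 15*d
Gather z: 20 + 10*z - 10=10*z + 10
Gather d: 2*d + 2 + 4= 2*d + 6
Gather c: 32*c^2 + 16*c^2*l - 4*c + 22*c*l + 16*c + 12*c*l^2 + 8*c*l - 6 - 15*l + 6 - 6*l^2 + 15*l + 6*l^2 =c^2*(16*l + 32) + c*(12*l^2 + 30*l + 12)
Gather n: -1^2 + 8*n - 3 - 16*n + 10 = 6 - 8*n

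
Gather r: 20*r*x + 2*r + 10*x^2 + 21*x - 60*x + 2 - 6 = r*(20*x + 2) + 10*x^2 - 39*x - 4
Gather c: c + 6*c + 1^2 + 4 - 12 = 7*c - 7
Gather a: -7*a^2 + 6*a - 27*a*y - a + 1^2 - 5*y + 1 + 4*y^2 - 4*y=-7*a^2 + a*(5 - 27*y) + 4*y^2 - 9*y + 2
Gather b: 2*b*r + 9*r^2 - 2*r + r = 2*b*r + 9*r^2 - r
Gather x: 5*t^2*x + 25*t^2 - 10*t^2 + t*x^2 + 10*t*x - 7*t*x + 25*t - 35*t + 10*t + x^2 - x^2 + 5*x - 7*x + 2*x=15*t^2 + t*x^2 + x*(5*t^2 + 3*t)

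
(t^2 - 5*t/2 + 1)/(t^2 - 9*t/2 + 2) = (t - 2)/(t - 4)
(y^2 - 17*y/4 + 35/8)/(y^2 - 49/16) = 2*(2*y - 5)/(4*y + 7)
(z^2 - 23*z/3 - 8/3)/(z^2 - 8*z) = (z + 1/3)/z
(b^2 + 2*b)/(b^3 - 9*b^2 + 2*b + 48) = b/(b^2 - 11*b + 24)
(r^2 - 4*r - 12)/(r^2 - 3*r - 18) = (r + 2)/(r + 3)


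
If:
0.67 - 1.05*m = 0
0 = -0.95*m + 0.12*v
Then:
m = 0.64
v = 5.05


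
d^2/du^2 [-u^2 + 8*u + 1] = -2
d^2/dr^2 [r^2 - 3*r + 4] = 2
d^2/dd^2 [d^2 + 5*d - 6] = 2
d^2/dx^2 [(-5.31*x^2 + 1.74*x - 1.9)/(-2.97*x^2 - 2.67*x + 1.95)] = (5.6843418860808e-14*x^4 - 114.91227*x^3 + 285.07545*x^2 + 29.9376*x + 71.36145)/(26.198073*x^6 + 70.655409*x^5 + 11.916234*x^4 - 73.745667*x^3 - 7.82379*x^2 + 30.458025*x - 7.414875)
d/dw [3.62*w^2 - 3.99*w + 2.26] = 7.24*w - 3.99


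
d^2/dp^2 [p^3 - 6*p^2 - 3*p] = 6*p - 12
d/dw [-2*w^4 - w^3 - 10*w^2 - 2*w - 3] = -8*w^3 - 3*w^2 - 20*w - 2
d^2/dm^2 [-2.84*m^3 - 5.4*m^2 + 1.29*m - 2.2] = -17.04*m - 10.8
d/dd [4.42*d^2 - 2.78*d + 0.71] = 8.84*d - 2.78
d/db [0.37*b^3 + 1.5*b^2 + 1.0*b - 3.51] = 1.11*b^2 + 3.0*b + 1.0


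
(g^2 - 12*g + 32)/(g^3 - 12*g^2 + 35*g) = (g^2 - 12*g + 32)/(g*(g^2 - 12*g + 35))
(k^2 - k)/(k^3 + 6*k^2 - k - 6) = k/(k^2 + 7*k + 6)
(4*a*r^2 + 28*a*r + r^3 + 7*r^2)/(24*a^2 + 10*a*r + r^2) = r*(r + 7)/(6*a + r)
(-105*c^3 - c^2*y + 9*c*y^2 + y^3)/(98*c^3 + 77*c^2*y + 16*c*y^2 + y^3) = (-15*c^2 + 2*c*y + y^2)/(14*c^2 + 9*c*y + y^2)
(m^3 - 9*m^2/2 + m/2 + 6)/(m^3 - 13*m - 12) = (m - 3/2)/(m + 3)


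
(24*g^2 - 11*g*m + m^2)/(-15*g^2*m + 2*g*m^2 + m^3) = (-8*g + m)/(m*(5*g + m))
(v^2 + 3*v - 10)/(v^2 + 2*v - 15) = (v - 2)/(v - 3)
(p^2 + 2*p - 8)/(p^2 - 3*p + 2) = (p + 4)/(p - 1)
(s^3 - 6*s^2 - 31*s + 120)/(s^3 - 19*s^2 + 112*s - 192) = (s + 5)/(s - 8)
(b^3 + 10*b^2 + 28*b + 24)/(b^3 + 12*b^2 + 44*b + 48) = (b + 2)/(b + 4)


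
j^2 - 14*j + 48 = (j - 8)*(j - 6)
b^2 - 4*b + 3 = (b - 3)*(b - 1)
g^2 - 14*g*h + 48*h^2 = (g - 8*h)*(g - 6*h)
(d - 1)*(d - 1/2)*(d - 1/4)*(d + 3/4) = d^4 - d^3 - 7*d^2/16 + 17*d/32 - 3/32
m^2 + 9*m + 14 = (m + 2)*(m + 7)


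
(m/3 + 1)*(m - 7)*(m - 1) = m^3/3 - 5*m^2/3 - 17*m/3 + 7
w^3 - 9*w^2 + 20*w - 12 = (w - 6)*(w - 2)*(w - 1)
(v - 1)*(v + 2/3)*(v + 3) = v^3 + 8*v^2/3 - 5*v/3 - 2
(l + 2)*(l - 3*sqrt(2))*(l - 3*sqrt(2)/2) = l^3 - 9*sqrt(2)*l^2/2 + 2*l^2 - 9*sqrt(2)*l + 9*l + 18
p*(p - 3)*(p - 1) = p^3 - 4*p^2 + 3*p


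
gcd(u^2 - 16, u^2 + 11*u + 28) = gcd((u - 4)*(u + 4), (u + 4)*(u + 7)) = u + 4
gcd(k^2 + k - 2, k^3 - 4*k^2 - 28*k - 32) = k + 2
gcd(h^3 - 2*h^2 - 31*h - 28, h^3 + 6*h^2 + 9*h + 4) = h^2 + 5*h + 4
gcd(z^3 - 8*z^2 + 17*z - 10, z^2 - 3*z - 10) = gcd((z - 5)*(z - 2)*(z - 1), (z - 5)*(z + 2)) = z - 5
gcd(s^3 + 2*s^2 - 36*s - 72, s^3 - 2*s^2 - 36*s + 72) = s^2 - 36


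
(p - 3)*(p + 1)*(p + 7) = p^3 + 5*p^2 - 17*p - 21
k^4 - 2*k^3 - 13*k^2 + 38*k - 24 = (k - 3)*(k - 2)*(k - 1)*(k + 4)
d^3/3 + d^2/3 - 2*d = d*(d/3 + 1)*(d - 2)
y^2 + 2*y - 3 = (y - 1)*(y + 3)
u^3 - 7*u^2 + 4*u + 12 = (u - 6)*(u - 2)*(u + 1)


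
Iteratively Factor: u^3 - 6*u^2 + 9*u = (u - 3)*(u^2 - 3*u) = (u - 3)^2*(u)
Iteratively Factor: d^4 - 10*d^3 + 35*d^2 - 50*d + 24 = (d - 4)*(d^3 - 6*d^2 + 11*d - 6) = (d - 4)*(d - 2)*(d^2 - 4*d + 3) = (d - 4)*(d - 3)*(d - 2)*(d - 1)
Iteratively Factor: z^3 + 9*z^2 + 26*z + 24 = (z + 4)*(z^2 + 5*z + 6) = (z + 2)*(z + 4)*(z + 3)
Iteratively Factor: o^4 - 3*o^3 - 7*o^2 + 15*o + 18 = (o - 3)*(o^3 - 7*o - 6) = (o - 3)^2*(o^2 + 3*o + 2) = (o - 3)^2*(o + 1)*(o + 2)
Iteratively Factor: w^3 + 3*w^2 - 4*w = (w)*(w^2 + 3*w - 4) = w*(w + 4)*(w - 1)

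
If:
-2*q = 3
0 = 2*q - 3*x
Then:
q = -3/2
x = -1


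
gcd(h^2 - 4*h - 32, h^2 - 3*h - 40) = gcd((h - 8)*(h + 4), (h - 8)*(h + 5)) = h - 8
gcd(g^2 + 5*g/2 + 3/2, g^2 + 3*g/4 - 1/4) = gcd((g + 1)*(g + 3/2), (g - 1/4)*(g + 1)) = g + 1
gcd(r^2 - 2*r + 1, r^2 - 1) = r - 1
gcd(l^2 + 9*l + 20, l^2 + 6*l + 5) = l + 5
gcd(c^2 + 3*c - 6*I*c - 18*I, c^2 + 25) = 1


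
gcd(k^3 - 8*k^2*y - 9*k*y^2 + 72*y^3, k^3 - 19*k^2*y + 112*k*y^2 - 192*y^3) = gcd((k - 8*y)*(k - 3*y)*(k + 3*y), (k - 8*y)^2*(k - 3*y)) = k^2 - 11*k*y + 24*y^2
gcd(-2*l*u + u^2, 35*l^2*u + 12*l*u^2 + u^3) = u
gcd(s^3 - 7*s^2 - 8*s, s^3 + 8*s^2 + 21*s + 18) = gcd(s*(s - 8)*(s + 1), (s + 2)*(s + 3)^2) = 1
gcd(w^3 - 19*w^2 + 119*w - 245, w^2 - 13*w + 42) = w - 7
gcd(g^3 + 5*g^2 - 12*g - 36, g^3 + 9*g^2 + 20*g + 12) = g^2 + 8*g + 12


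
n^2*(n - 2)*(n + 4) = n^4 + 2*n^3 - 8*n^2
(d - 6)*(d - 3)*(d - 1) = d^3 - 10*d^2 + 27*d - 18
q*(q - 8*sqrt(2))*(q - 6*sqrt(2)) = q^3 - 14*sqrt(2)*q^2 + 96*q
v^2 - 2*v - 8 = (v - 4)*(v + 2)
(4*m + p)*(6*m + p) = 24*m^2 + 10*m*p + p^2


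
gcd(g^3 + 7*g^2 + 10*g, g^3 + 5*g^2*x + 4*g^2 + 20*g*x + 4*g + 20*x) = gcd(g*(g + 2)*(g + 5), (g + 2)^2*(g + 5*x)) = g + 2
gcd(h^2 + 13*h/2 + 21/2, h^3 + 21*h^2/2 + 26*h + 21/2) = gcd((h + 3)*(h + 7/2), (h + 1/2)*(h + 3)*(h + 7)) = h + 3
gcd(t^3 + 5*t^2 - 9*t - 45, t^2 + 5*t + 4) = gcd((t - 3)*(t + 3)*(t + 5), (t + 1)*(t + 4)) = 1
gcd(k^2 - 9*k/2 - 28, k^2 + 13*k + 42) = 1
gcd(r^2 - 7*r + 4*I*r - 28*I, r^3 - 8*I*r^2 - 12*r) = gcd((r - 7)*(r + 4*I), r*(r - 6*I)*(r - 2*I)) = 1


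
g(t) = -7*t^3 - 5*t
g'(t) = -21*t^2 - 5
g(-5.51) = 1198.54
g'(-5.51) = -642.56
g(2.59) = -134.57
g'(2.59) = -145.87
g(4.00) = -468.00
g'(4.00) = -341.00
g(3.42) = -297.11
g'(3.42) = -250.62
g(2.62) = -138.99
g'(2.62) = -149.15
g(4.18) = -532.14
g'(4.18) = -371.92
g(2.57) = -131.67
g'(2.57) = -143.70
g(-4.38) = 610.09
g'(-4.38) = -407.87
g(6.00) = -1542.00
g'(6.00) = -761.00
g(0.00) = 0.00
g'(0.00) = -5.00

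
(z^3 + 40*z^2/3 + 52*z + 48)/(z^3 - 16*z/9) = 3*(z^2 + 12*z + 36)/(z*(3*z - 4))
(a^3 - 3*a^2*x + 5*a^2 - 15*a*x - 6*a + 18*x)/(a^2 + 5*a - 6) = a - 3*x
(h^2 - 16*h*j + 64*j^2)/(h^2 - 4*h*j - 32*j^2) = (h - 8*j)/(h + 4*j)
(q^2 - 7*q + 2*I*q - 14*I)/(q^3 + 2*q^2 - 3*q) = (q^2 + q*(-7 + 2*I) - 14*I)/(q*(q^2 + 2*q - 3))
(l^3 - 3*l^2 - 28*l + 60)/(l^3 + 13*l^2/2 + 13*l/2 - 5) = 2*(l^2 - 8*l + 12)/(2*l^2 + 3*l - 2)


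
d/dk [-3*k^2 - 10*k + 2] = -6*k - 10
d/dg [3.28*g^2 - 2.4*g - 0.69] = 6.56*g - 2.4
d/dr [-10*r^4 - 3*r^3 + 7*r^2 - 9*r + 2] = -40*r^3 - 9*r^2 + 14*r - 9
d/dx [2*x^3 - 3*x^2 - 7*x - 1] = 6*x^2 - 6*x - 7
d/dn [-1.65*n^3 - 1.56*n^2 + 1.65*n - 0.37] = -4.95*n^2 - 3.12*n + 1.65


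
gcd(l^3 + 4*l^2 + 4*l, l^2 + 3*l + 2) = l + 2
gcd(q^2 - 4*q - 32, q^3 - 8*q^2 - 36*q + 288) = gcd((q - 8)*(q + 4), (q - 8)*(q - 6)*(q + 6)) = q - 8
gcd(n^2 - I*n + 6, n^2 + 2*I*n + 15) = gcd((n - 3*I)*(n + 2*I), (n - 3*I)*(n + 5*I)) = n - 3*I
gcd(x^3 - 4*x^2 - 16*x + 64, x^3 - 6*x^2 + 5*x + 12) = x - 4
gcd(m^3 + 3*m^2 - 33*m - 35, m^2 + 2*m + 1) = m + 1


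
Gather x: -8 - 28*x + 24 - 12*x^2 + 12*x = -12*x^2 - 16*x + 16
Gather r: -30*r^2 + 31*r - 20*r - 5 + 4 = -30*r^2 + 11*r - 1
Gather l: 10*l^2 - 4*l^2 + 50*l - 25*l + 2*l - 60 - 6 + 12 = 6*l^2 + 27*l - 54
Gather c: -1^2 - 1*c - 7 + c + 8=0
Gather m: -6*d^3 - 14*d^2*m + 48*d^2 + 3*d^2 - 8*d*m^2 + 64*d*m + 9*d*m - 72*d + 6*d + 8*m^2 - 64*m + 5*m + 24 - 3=-6*d^3 + 51*d^2 - 66*d + m^2*(8 - 8*d) + m*(-14*d^2 + 73*d - 59) + 21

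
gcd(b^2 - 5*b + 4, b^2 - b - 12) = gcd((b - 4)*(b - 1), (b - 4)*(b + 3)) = b - 4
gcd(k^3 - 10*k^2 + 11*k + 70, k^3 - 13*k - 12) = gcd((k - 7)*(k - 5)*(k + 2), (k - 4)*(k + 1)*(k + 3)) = 1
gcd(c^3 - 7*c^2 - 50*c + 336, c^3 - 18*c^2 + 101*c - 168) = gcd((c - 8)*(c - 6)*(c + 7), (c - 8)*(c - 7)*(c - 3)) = c - 8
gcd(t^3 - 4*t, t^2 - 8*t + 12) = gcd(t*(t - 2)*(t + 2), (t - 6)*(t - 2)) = t - 2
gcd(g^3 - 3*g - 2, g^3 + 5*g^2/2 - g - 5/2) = g + 1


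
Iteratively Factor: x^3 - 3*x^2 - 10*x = (x - 5)*(x^2 + 2*x) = (x - 5)*(x + 2)*(x)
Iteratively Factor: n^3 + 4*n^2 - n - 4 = (n + 1)*(n^2 + 3*n - 4) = (n + 1)*(n + 4)*(n - 1)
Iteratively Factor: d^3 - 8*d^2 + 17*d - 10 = (d - 5)*(d^2 - 3*d + 2) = (d - 5)*(d - 1)*(d - 2)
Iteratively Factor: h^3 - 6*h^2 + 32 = (h - 4)*(h^2 - 2*h - 8) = (h - 4)*(h + 2)*(h - 4)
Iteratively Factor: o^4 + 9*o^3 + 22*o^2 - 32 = (o + 2)*(o^3 + 7*o^2 + 8*o - 16) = (o + 2)*(o + 4)*(o^2 + 3*o - 4) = (o + 2)*(o + 4)^2*(o - 1)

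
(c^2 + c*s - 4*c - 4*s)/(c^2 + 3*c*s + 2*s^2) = (c - 4)/(c + 2*s)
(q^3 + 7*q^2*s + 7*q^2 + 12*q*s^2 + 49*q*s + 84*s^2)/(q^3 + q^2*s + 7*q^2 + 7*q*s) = (q^2 + 7*q*s + 12*s^2)/(q*(q + s))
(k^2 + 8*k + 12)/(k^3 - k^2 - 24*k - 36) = (k + 6)/(k^2 - 3*k - 18)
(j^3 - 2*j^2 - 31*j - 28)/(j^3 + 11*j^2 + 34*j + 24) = (j - 7)/(j + 6)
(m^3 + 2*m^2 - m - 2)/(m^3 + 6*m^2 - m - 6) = (m + 2)/(m + 6)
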